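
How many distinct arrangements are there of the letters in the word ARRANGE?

Letter multiplicities in ARRANGE: A×2, E×1, G×1, N×1, R×2.
Dividing 7! = 5040 by 2!·2! = 4 for the repeated letters gives 1260.

1260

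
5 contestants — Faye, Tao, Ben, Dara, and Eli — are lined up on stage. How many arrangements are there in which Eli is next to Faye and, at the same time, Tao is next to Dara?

24

Treat {Eli,Faye} as one block (2 orders) and {Tao,Dara} as another (2 orders).
That leaves 3 units to arrange: 2 × 2 × 3! = 4 × 6 = 24.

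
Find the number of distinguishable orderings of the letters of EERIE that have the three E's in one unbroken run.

Treat the 3 copies of E as a single block. The multiset to arrange is then {EEE, I, R}, 3 items in all.
All 3 items are distinct, so there are (3)! = 6 arrangements.

6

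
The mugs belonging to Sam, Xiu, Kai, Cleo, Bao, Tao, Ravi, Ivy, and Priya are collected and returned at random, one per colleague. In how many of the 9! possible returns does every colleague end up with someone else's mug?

133496

Let Aᵢ be the assignments in which colleague i gets their own mug. We want the size of the complement of A₁∪…∪A_9.
By inclusion–exclusion this is Σ_{j=0}^{9} (−1)^j C(9,j)·(9−j)!.
Computing: 362880 − 362880 + 181440 − 60480 + 15120 − 3024 + 504 − 72 + 9 − 1 = 133496.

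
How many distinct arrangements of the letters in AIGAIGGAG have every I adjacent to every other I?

Treat the 2 copies of I as a single block. The multiset to arrange is then {II, A, A, A, G, G, G, G}, 8 items in all.
That gives (8)!/(4!·3!) = 280 arrangements.

280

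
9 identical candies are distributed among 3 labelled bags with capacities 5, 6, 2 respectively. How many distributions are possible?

12

Without the upper bounds there are C(11,2) = 55 ways to split 9 among 3 bags.
Subtract solutions that violate a single cap (substitute x_i' = x_i − (cap_i+1)): x_1 ≥ 6 gives C(5,2) = 10; x_2 ≥ 7 gives C(4,2) = 6; x_3 ≥ 3 gives C(8,2) = 28. Together 44.
Add back pairs where two caps are both exceeded: 0 + 1 + 0 = 1.
By inclusion–exclusion the count is 55 − 44 + 1 = 12.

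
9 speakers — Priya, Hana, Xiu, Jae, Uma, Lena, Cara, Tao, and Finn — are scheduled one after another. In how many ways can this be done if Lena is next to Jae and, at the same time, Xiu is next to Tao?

Treat {Lena,Jae} as one block (2 orders) and {Xiu,Tao} as another (2 orders).
That leaves 7 units to arrange: 2 × 2 × 7! = 4 × 5040 = 20160.

20160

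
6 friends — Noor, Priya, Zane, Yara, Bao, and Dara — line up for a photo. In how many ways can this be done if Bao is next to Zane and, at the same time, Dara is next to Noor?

Treat {Bao,Zane} as one block (2 orders) and {Dara,Noor} as another (2 orders).
That leaves 4 units to arrange: 2 × 2 × 4! = 4 × 24 = 96.

96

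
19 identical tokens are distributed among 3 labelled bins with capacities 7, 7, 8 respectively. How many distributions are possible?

10

Without the upper bounds there are C(21,2) = 210 ways to split 19 among 3 bins.
Subtract solutions that violate a single cap (substitute x_i' = x_i − (cap_i+1)): x_1 ≥ 8 gives C(13,2) = 78; x_2 ≥ 8 gives C(13,2) = 78; x_3 ≥ 9 gives C(12,2) = 66. Together 222.
Add back pairs where two caps are both exceeded: 10 + 6 + 6 = 22.
By inclusion–exclusion the count is 210 − 222 + 22 = 10.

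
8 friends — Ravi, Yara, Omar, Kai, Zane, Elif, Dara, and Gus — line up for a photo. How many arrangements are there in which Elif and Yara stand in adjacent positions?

10080

Glue Elif and Yara into one block (2 internal orders), leaving 7 units to arrange in a row.
That gives 2 × 7! = 2 × 5040 = 10080.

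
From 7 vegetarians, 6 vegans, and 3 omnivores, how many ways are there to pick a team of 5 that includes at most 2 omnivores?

4290

Split by how many omnivores are chosen (0 through 2).
Sum: C(3,0)·C(13,5) + C(3,1)·C(13,4) + C(3,2)·C(13,3) = 1287 + 2145 + 858 = 4290.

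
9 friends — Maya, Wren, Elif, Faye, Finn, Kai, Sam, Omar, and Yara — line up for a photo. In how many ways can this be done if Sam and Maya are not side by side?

There are 9! = 362880 arrangements in all. If Sam and Maya are adjacent, merging them into one block gives 2·(8)! = 80640 arrangements.
Complementary counting: 362880 − 80640 = 282240.

282240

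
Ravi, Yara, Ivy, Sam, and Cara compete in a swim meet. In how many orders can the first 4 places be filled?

There are 5 choices for 1st place, 4 for 2nd, and so on down to 2 for position 4.
That gives 5 × 4 × 3 × 2 = 120.

120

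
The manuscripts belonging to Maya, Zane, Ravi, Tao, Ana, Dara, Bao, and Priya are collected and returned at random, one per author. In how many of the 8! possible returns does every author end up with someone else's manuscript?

14833

Let Aᵢ be the assignments in which author i gets their own manuscript. We want the size of the complement of A₁∪…∪A_8.
By inclusion–exclusion this is Σ_{j=0}^{8} (−1)^j C(8,j)·(8−j)!.
Computing: 40320 − 40320 + 20160 − 6720 + 1680 − 336 + 56 − 8 + 1 = 14833.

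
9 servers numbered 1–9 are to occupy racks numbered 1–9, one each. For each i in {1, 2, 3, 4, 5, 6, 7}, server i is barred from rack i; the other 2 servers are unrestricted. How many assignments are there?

Let Aᵢ (for 1 ≤ i ≤ 7) be the placements that put server i in its forbidden rack. Any j of these fix j positions, leaving (9−j)! ways to fill the rest, and there are C(7,j) ways to pick which j.
By inclusion–exclusion, the number of valid placements is Σ_{j=0}^{7} (−1)^j C(7,j)·(9−j)!.
Computing: 362880 − 282240 + 105840 − 25200 + 4200 − 504 + 42 − 2 = 165016.

165016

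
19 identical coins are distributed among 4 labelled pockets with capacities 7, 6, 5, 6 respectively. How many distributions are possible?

Ignoring the caps, the number of non-negative solutions to x_1+…+x_4 = 19 is C(22,3) = 1540.
Subtract solutions that violate a single cap (substitute x_i' = x_i − (cap_i+1)): x_1 ≥ 8 gives C(14,3) = 364; x_2 ≥ 7 gives C(15,3) = 455; x_3 ≥ 6 gives C(16,3) = 560; x_4 ≥ 7 gives C(15,3) = 455. Together 1834.
Add back pairs where two caps are both exceeded: 35 + 56 + 35 + 84 + 56 + 84 = 350.
By inclusion–exclusion the count is 1540 − 1834 + 350 = 56.

56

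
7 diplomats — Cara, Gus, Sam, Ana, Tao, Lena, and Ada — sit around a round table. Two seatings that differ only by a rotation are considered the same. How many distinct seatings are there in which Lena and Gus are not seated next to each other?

480

Without the restriction there are (6)! = 720 seatings.
Seatings with Lena beside Gus: treat them as a block with 2 internal orders, giving 2 × (5)! = 240.
Subtracting, 720 − 240 = 480.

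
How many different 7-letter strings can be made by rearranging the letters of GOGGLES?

Letter multiplicities in GOGGLES: E×1, G×3, L×1, O×1, S×1.
The number of distinct arrangements is 7!/(3!) = 5040/6 = 840.

840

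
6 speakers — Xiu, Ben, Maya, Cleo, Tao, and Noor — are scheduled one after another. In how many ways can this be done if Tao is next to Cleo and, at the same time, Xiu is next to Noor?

Treat {Tao,Cleo} as one block (2 orders) and {Xiu,Noor} as another (2 orders).
That leaves 4 units to arrange: 2 × 2 × 4! = 4 × 24 = 96.

96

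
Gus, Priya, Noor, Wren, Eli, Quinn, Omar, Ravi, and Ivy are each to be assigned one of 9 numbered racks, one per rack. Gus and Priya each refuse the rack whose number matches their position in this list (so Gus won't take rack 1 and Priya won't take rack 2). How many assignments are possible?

287280

Let Aᵢ (for i ∈ {1, 2}) be the placements that put person i in their forbidden rack. Any j of these fix j positions, leaving (9−j)! ways to fill the rest, and there are C(2,j) ways to pick which j.
By inclusion–exclusion, the number of valid placements is Σ_{j=0}^{2} (−1)^j C(2,j)·(9−j)!.
Computing: 362880 − 80640 + 5040 = 287280.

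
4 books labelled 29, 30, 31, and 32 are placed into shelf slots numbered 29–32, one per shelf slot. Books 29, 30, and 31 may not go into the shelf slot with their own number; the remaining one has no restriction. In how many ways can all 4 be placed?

11

Let Aᵢ (for i ∈ {29, 30, 31}) be the placements that put book i in its forbidden shelf slot. Any j of these fix j positions, leaving (4−j)! ways to fill the rest, and there are C(3,j) ways to pick which j.
By inclusion–exclusion, the number of valid placements is Σ_{j=0}^{3} (−1)^j C(3,j)·(4−j)!.
Computing: 24 − 18 + 6 − 1 = 11.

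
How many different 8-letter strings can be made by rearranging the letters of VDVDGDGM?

Letter multiplicities in VDVDGDGM: D×3, G×2, M×1, V×2.
So there are 8! / (3!·2!·2!) = 1680 distinguishable arrangements.

1680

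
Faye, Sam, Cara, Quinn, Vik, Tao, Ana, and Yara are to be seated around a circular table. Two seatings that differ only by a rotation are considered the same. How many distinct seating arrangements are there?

5040

Fix one person's seat to break rotational symmetry; the remaining 7 people can be arranged in (7)! = 5040 ways.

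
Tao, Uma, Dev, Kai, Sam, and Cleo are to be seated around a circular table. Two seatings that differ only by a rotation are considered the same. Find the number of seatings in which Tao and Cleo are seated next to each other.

48

Treat {Tao, Cleo} as one unit (2 internal orders) and seat the resulting 5 units around the table: (4)! circular arrangements.
So 2 × (4)! = 2 × 24 = 48.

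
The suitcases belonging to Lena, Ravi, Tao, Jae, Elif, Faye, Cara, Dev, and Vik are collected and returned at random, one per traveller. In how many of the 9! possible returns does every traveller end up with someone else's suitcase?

133496

Count assignments avoiding every fixed point. For any j of the 9 travellers fixed to their own suitcase, the other 9−j can be arranged in (9−j)! ways.
By inclusion–exclusion this is Σ_{j=0}^{9} (−1)^j C(9,j)·(9−j)!.
Computing: 362880 − 362880 + 181440 − 60480 + 15120 − 3024 + 504 − 72 + 9 − 1 = 133496.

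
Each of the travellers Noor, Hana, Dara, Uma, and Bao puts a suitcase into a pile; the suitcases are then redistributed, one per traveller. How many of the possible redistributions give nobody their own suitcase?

44

Count assignments avoiding every fixed point. For any j of the 5 travellers fixed to their own suitcase, the other 5−j can be arranged in (5−j)! ways.
By inclusion–exclusion this is Σ_{j=0}^{5} (−1)^j C(5,j)·(5−j)!.
Computing: 120 − 120 + 60 − 20 + 5 − 1 = 44.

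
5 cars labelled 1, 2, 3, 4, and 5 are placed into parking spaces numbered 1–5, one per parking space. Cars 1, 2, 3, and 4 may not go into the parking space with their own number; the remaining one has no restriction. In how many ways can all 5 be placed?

Let Aᵢ (for 1 ≤ i ≤ 4) be the placements that put car i in its forbidden parking space. Any j of these fix j positions, leaving (5−j)! ways to fill the rest, and there are C(4,j) ways to pick which j.
By inclusion–exclusion, the number of valid placements is Σ_{j=0}^{4} (−1)^j C(4,j)·(5−j)!.
Computing: 120 − 96 + 36 − 8 + 1 = 53.

53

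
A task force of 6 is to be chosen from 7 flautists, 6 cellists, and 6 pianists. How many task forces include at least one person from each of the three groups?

Unrestricted: C(19,6) = 27132 ways to pick any 6 of the 19.
Selections missing a whole group: no flautists → C(12,6) = 924; no cellists → C(13,6) = 1716; no pianists → C(13,6) = 1716.
Add back selections omitting two groups (i.e. drawn from a single group): C(7,6) + C(6,6) + C(6,6) = 9.
By inclusion–exclusion: 27132 − 4356 + 9 = 22785.

22785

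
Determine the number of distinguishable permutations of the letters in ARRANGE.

Letter multiplicities in ARRANGE: A×2, E×1, G×1, N×1, R×2.
The number of distinct arrangements is 7!/(2!·2!) = 5040/4 = 1260.

1260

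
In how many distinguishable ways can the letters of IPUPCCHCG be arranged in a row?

30240

IPUPCCHCG has 9 letters with C appearing 3 times and P appearing twice.
So there are 9! / (3!·2!) = 30240 distinguishable arrangements.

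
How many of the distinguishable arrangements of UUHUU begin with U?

4

Fix U in the first position and arrange the remaining 4 letters.
Those 4 letters have U appearing 3 times, giving (4)!/(3!) = 4.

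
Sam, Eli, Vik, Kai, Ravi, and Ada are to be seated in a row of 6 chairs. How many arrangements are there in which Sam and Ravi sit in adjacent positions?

240

Place the 4 others and the Sam-Ravi pair as 5 objects in a line; the pair has 2 internal arrangements.
So the count is 2·(5)! = 240.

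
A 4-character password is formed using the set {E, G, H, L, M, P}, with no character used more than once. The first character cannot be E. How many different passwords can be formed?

300

The first character has 6−1 = 5 choices (anything except E).
The remaining 3 characters are filled from the other 5 symbols without repetition: 5 × 4 × 3 = 60.
Total: 5 × 60 = 300.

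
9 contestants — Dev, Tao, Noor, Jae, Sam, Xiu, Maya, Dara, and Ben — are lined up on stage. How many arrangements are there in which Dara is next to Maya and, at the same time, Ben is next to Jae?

20160

Treat {Dara,Maya} as one block (2 orders) and {Ben,Jae} as another (2 orders).
That leaves 7 units to arrange: 2 × 2 × 7! = 4 × 5040 = 20160.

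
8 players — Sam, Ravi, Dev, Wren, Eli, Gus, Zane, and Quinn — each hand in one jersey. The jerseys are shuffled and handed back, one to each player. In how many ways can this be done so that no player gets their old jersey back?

Count assignments avoiding every fixed point. For any j of the 8 players fixed to their old jersey, the other 8−j can be arranged in (8−j)! ways.
By inclusion–exclusion this is Σ_{j=0}^{8} (−1)^j C(8,j)·(8−j)!.
Computing: 40320 − 40320 + 20160 − 6720 + 1680 − 336 + 56 − 8 + 1 = 14833.

14833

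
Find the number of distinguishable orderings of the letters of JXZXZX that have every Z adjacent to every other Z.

20

Treat the 2 copies of Z as a single block. The multiset to arrange is then {ZZ, J, X, X, X}, 5 items in all.
That gives (5)!/(3!) = 20 arrangements.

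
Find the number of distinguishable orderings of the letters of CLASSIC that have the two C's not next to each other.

900

There are 7!/(2!·2!) = 1260 arrangements of CLASSIC in total.
Arrangements with the C's together: treat CC as one letter, giving (6)!/(2!) = 360.
Hence 1260 − 360 = 900.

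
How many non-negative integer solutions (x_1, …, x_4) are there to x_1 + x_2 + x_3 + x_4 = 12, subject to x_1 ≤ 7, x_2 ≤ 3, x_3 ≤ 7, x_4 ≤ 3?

94

Ignoring the caps, the number of non-negative solutions to x_1+…+x_4 = 12 is C(15,3) = 455.
Subtract solutions that violate a single cap (substitute x_i' = x_i − (cap_i+1)): x_1 ≥ 8 gives C(7,3) = 35; x_2 ≥ 4 gives C(11,3) = 165; x_3 ≥ 8 gives C(7,3) = 35; x_4 ≥ 4 gives C(11,3) = 165. Together 400.
Add back pairs where two caps are both exceeded: 1 + 0 + 1 + 1 + 35 + 1 = 39.
By inclusion–exclusion the count is 455 − 400 + 39 = 94.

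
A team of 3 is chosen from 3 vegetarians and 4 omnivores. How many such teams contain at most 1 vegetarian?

Split by how many vegetarians are chosen (0 through 1).
Sum: C(3,0)·C(4,3) + C(3,1)·C(4,2) = 4 + 18 = 22.

22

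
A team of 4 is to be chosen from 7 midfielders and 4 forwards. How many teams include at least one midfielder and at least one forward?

Total 4-person selections from all 11: C(11,4) = 330.
Selections missing a whole group: no midfielders → C(4,4) = 1; no forwards → C(7,4) = 35.
Both groups omitted at once is impossible, so 330 − 36 = 294.

294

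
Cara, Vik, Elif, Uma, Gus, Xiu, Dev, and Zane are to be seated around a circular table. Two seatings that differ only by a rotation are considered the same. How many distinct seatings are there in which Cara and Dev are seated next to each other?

1440

Treat {Cara, Dev} as one unit (2 internal orders) and seat the resulting 7 units around the table: (6)! circular arrangements.
So 2 × (6)! = 2 × 720 = 1440.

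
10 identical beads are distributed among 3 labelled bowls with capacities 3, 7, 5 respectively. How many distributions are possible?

Ignoring the caps, the number of non-negative solutions to x_1+…+x_3 = 10 is C(12,2) = 66.
Subtract solutions that violate a single cap (substitute x_i' = x_i − (cap_i+1)): x_1 ≥ 4 gives C(8,2) = 28; x_2 ≥ 8 gives C(4,2) = 6; x_3 ≥ 6 gives C(6,2) = 15. Together 49.
Add back pairs where two caps are both exceeded: 0 + 1 + 0 = 1.
By inclusion–exclusion the count is 66 − 49 + 1 = 18.

18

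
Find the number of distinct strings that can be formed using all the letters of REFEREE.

105

The 7 letters of REFEREE have repeats: E appearing 4 times and R appearing twice.
So there are 7! / (4!·2!) = 105 distinguishable arrangements.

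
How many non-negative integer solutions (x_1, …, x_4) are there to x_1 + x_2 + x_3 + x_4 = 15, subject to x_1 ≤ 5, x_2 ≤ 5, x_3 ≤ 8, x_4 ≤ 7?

By stars and bars, unrestricted non-negative solutions to x_1+…+x_4 = 15 number C(15+3,3) = 816.
Subtract solutions that violate a single cap (substitute x_i' = x_i − (cap_i+1)): x_1 ≥ 6 gives C(12,3) = 220; x_2 ≥ 6 gives C(12,3) = 220; x_3 ≥ 9 gives C(9,3) = 84; x_4 ≥ 8 gives C(10,3) = 120. Together 644.
Add back pairs where two caps are both exceeded: 20 + 1 + 4 + 1 + 4 + 0 = 30.
By inclusion–exclusion the count is 816 − 644 + 30 = 202.

202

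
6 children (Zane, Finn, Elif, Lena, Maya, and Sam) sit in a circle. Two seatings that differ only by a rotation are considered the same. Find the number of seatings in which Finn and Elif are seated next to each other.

48

Glue Finn and Elif into a block (2 internal orders). Seating 5 units around a circle gives (4)! arrangements.
So 2 × (4)! = 2 × 24 = 48.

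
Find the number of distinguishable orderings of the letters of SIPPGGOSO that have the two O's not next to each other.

There are 9!/(2!·2!·2!·2!) = 22680 arrangements of SIPPGGOSO in total.
Arrangements with the O's together: treat OO as one letter, giving (8)!/(2!·2!·2!) = 5040.
Subtracting, 22680 − 5040 = 17640 arrangements keep the O's apart.

17640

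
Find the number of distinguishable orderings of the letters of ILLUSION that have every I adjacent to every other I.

2520

Treat the 2 copies of I as a single block. The multiset to arrange is then {II, L, L, N, O, S, U}, 7 items in all.
That gives (7)!/(2!) = 2520 arrangements.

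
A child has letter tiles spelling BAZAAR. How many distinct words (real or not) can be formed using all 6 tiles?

120

Letter multiplicities in BAZAAR: A×3, B×1, R×1, Z×1.
Dividing 6! = 720 by 3! = 6 for the repeated letters gives 120.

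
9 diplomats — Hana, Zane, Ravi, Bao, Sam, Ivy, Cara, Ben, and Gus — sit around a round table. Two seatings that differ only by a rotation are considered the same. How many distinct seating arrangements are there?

Around a circle, 9 distinct people have 9!/9 = (8)! = 40320 rotationally distinct seatings.

40320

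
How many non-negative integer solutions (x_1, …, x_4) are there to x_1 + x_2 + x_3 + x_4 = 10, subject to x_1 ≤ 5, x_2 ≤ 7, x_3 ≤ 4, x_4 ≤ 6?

165

By stars and bars, unrestricted non-negative solutions to x_1+…+x_4 = 10 number C(10+3,3) = 286.
Subtract solutions that violate a single cap (substitute x_i' = x_i − (cap_i+1)): x_1 ≥ 6 gives C(7,3) = 35; x_2 ≥ 8 gives C(5,3) = 10; x_3 ≥ 5 gives C(8,3) = 56; x_4 ≥ 7 gives C(6,3) = 20. Together 121.
No two caps can be exceeded simultaneously, so the pair terms are all 0.
By inclusion–exclusion the count is 286 − 121 + 0 = 165.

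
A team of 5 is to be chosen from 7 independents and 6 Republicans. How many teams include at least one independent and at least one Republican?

Unrestricted: C(13,5) = 1287 ways to pick any 5 of the 13.
Subtract selections that omit an entire group: no independents → C(6,5) = 6; no Republicans → C(7,5) = 21.
Both groups omitted at once is impossible, so 1287 − 27 = 1260.

1260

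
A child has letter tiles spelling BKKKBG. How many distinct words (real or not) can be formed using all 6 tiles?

BKKKBG has 6 letters with B appearing twice and K appearing 3 times.
So there are 6! / (3!·2!) = 60 distinguishable arrangements.

60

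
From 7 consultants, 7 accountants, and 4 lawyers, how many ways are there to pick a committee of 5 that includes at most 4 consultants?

Split by how many consultants are chosen (0 through 4).
Sum: C(7,0)·C(11,5) + C(7,1)·C(11,4) + C(7,2)·C(11,3) + C(7,3)·C(11,2) + C(7,4)·C(11,1) = 462 + 2310 + 3465 + 1925 + 385 = 8547.

8547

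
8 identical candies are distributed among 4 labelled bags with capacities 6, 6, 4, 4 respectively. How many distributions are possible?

Without the upper bounds there are C(11,3) = 165 ways to split 8 among 4 bags.
Subtract solutions that violate a single cap (substitute x_i' = x_i − (cap_i+1)): x_1 ≥ 7 gives C(4,3) = 4; x_2 ≥ 7 gives C(4,3) = 4; x_3 ≥ 5 gives C(6,3) = 20; x_4 ≥ 5 gives C(6,3) = 20. Together 48.
No two caps can be exceeded simultaneously, so the pair terms are all 0.
By inclusion–exclusion the count is 165 − 48 + 0 = 117.

117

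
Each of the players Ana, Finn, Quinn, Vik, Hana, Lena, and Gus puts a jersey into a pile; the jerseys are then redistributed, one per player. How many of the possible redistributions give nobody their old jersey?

1854

This is the derangement count D_7: permutations of 7 items with no fixed point.
By inclusion–exclusion this is Σ_{j=0}^{7} (−1)^j C(7,j)·(7−j)!.
Computing: 5040 − 5040 + 2520 − 840 + 210 − 42 + 7 − 1 = 1854.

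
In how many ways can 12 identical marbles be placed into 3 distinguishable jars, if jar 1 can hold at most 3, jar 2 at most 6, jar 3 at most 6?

10

By stars and bars, unrestricted non-negative solutions to x_1+…+x_3 = 12 number C(12+2,2) = 91.
Subtract solutions that violate a single cap (substitute x_i' = x_i − (cap_i+1)): x_1 ≥ 4 gives C(10,2) = 45; x_2 ≥ 7 gives C(7,2) = 21; x_3 ≥ 7 gives C(7,2) = 21. Together 87.
Add back pairs where two caps are both exceeded: 3 + 3 + 0 = 6.
By inclusion–exclusion the count is 91 − 87 + 6 = 10.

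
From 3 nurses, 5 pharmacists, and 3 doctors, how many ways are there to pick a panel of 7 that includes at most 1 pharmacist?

Split by how many pharmacists are chosen (0 through 1).
Sum: C(5,0)·C(6,7) + C(5,1)·C(6,6) = 0 + 5 = 5.

5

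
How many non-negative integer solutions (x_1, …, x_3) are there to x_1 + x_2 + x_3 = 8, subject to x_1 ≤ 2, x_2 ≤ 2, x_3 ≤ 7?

Ignoring the caps, the number of non-negative solutions to x_1+…+x_3 = 8 is C(10,2) = 45.
Subtract solutions that violate a single cap (substitute x_i' = x_i − (cap_i+1)): x_1 ≥ 3 gives C(7,2) = 21; x_2 ≥ 3 gives C(7,2) = 21; x_3 ≥ 8 gives C(2,2) = 1. Together 43.
Add back pairs where two caps are both exceeded: 6 + 0 + 0 = 6.
By inclusion–exclusion the count is 45 − 43 + 6 = 8.

8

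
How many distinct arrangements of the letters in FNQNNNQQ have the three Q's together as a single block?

Treat the 3 copies of Q as a single block. The multiset to arrange is then {QQQ, F, N, N, N, N}, 6 items in all.
That gives (6)!/(4!) = 30 arrangements.

30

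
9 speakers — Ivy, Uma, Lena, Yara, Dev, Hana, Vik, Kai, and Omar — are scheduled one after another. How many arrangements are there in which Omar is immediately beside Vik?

Glue Omar and Vik into one block (2 internal orders), leaving 8 units to arrange in a row.
That gives 2 × 8! = 2 × 40320 = 80640.

80640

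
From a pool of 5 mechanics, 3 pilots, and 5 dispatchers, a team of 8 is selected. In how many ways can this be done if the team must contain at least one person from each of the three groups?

1240

Unrestricted: C(13,8) = 1287 ways to pick any 8 of the 13.
Subtract selections that omit an entire group: no mechanics → C(8,8) = 1; no pilots → C(10,8) = 45; no dispatchers → C(8,8) = 1.
Add back selections omitting two groups (i.e. drawn from a single group): C(5,8) + C(3,8) + C(5,8) = 0.
By inclusion–exclusion: 1287 − 47 + 0 = 1240.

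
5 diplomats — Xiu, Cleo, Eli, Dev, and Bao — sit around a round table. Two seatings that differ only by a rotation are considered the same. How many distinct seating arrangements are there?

Around a circle, 5 distinct people have 5!/5 = (4)! = 24 rotationally distinct seatings.

24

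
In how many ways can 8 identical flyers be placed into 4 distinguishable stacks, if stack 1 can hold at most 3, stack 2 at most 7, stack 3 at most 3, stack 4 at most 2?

Ignoring the caps, the number of non-negative solutions to x_1+…+x_4 = 8 is C(11,3) = 165.
Subtract solutions that violate a single cap (substitute x_i' = x_i − (cap_i+1)): x_1 ≥ 4 gives C(7,3) = 35; x_2 ≥ 8 gives C(3,3) = 1; x_3 ≥ 4 gives C(7,3) = 35; x_4 ≥ 3 gives C(8,3) = 56. Together 127.
Add back pairs where two caps are both exceeded: 0 + 1 + 4 + 0 + 0 + 4 = 9.
By inclusion–exclusion the count is 165 − 127 + 9 = 47.

47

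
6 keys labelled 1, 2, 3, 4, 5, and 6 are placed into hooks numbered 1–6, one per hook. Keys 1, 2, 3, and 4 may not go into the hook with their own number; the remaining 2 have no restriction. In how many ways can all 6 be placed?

Let Aᵢ (for 1 ≤ i ≤ 4) be the placements that put key i in its forbidden hook. Any j of these fix j positions, leaving (6−j)! ways to fill the rest, and there are C(4,j) ways to pick which j.
By inclusion–exclusion, the number of valid placements is Σ_{j=0}^{4} (−1)^j C(4,j)·(6−j)!.
Computing: 720 − 480 + 144 − 24 + 2 = 362.

362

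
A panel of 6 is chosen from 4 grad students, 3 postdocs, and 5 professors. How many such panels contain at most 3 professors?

Split by how many professors are chosen (0 through 3).
Sum: C(5,0)·C(7,6) + C(5,1)·C(7,5) + C(5,2)·C(7,4) + C(5,3)·C(7,3) = 7 + 105 + 350 + 350 = 812.

812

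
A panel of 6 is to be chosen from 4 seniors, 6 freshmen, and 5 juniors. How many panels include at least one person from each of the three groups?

4250

With no constraint there are C(15,6) = 5005 possible selections.
Subtract selections that omit an entire group: no seniors → C(11,6) = 462; no freshmen → C(9,6) = 84; no juniors → C(10,6) = 210.
Add back selections omitting two groups (i.e. drawn from a single group): C(4,6) + C(6,6) + C(5,6) = 1.
By inclusion–exclusion: 5005 − 756 + 1 = 4250.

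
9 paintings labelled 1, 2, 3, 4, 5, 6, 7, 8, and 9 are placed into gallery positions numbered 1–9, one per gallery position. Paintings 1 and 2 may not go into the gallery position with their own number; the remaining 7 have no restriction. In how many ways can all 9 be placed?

287280

Let Aᵢ (for i ∈ {1, 2}) be the placements that put painting i in its forbidden gallery position. Any j of these fix j positions, leaving (9−j)! ways to fill the rest, and there are C(2,j) ways to pick which j.
By inclusion–exclusion, the number of valid placements is Σ_{j=0}^{2} (−1)^j C(2,j)·(9−j)!.
Computing: 362880 − 80640 + 5040 = 287280.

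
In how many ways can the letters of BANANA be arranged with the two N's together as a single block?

20

Treat the 2 copies of N as a single block. The multiset to arrange is then {NN, A, A, A, B}, 5 items in all.
That gives (5)!/(3!) = 20 arrangements.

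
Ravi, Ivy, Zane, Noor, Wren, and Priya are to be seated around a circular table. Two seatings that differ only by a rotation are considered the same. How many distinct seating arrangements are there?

120

Around a circle, 6 distinct people have 6!/6 = (5)! = 120 rotationally distinct seatings.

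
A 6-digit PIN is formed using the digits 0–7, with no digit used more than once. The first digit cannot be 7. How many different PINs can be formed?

17640

The first digit has 8−1 = 7 choices (anything except 7).
The remaining 5 digits are filled from the other 7 symbols without repetition: 7 × 6 × 5 × 4 × 3 = 2520.
Total: 7 × 2520 = 17640.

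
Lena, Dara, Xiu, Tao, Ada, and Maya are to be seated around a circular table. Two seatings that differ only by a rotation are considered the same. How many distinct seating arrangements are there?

Fix one person's seat to break rotational symmetry; the remaining 5 people can be arranged in (5)! = 120 ways.

120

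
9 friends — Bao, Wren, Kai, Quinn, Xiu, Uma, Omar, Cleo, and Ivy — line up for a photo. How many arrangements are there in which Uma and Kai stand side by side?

Glue Uma and Kai into one block (2 internal orders), leaving 8 units to arrange in a row.
That gives 2 × 8! = 2 × 40320 = 80640.

80640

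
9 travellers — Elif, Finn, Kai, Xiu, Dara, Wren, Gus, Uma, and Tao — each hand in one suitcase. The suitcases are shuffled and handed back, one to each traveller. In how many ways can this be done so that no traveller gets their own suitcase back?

133496

Count assignments avoiding every fixed point. For any j of the 9 travellers fixed to their own suitcase, the other 9−j can be arranged in (9−j)! ways.
By inclusion–exclusion this is Σ_{j=0}^{9} (−1)^j C(9,j)·(9−j)!.
Computing: 362880 − 362880 + 181440 − 60480 + 15120 − 3024 + 504 − 72 + 9 − 1 = 133496.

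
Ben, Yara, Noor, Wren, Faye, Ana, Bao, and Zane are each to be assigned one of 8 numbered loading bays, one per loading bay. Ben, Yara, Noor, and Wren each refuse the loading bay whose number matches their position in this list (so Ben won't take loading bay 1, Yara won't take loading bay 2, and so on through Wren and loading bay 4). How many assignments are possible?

Let Aᵢ (for 1 ≤ i ≤ 4) be the placements that put person i in their forbidden loading bay. Any j of these fix j positions, leaving (8−j)! ways to fill the rest, and there are C(4,j) ways to pick which j.
By inclusion–exclusion, the number of valid placements is Σ_{j=0}^{4} (−1)^j C(4,j)·(8−j)!.
Computing: 40320 − 20160 + 4320 − 480 + 24 = 24024.

24024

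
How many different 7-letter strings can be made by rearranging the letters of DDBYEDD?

210

Letter multiplicities in DDBYEDD: B×1, D×4, E×1, Y×1.
So there are 7! / (4!) = 210 distinguishable arrangements.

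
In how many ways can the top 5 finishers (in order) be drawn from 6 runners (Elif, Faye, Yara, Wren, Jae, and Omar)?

There are 6 choices for 1st place, 5 for 2nd, and so on down to 2 for position 5.
That gives 6 × 5 × 4 × 3 × 2 = 720.

720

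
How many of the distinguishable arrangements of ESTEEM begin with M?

Fix M in the first position and arrange the remaining 5 letters.
Those 5 letters have E appearing 3 times, giving (5)!/(3!) = 20.

20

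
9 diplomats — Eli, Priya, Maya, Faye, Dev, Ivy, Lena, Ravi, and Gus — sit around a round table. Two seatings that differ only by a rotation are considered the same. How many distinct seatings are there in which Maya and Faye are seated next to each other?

Treat {Maya, Faye} as one unit (2 internal orders) and seat the resulting 8 units around the table: (7)! circular arrangements.
So 2 × (7)! = 2 × 5040 = 10080.

10080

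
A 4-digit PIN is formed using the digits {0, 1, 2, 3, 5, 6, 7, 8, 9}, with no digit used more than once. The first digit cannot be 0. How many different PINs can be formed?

2688

The first digit has 9−1 = 8 choices (anything except 0).
The remaining 3 digits are filled from the other 8 symbols without repetition: 8 × 7 × 6 = 336.
Total: 8 × 336 = 2688.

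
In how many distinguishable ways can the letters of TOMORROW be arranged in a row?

3360

TOMORROW has 8 letters with O appearing 3 times and R appearing twice.
The number of distinct arrangements is 8!/(3!·2!) = 40320/12 = 3360.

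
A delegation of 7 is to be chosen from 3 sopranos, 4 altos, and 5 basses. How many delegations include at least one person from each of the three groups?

747

With no constraint there are C(12,7) = 792 possible selections.
Subtract selections that omit an entire group: no sopranos → C(9,7) = 36; no altos → C(8,7) = 8; no basses → C(7,7) = 1.
Add back selections omitting two groups (i.e. drawn from a single group): C(3,7) + C(4,7) + C(5,7) = 0.
By inclusion–exclusion: 792 − 45 + 0 = 747.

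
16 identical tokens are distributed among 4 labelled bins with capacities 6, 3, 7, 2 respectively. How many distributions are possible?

By stars and bars, unrestricted non-negative solutions to x_1+…+x_4 = 16 number C(16+3,3) = 969.
Subtract solutions that violate a single cap (substitute x_i' = x_i − (cap_i+1)): x_1 ≥ 7 gives C(12,3) = 220; x_2 ≥ 4 gives C(15,3) = 455; x_3 ≥ 8 gives C(11,3) = 165; x_4 ≥ 3 gives C(16,3) = 560. Together 1400.
Add back pairs where two caps are both exceeded: 56 + 4 + 84 + 35 + 220 + 56 = 455.
Subtract triples: 0 + 10 + 0 + 4 = 14.
By inclusion–exclusion the count is 969 − 1400 + 455 − 14 = 10.

10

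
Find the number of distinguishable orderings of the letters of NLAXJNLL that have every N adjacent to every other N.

Treat the 2 copies of N as a single block. The multiset to arrange is then {NN, A, J, L, L, L, X}, 7 items in all.
That gives (7)!/(3!) = 840 arrangements.

840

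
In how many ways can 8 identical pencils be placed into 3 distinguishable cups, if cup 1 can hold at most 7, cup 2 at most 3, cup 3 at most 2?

11

Without the upper bounds there are C(10,2) = 45 ways to split 8 among 3 cups.
Subtract solutions that violate a single cap (substitute x_i' = x_i − (cap_i+1)): x_1 ≥ 8 gives C(2,2) = 1; x_2 ≥ 4 gives C(6,2) = 15; x_3 ≥ 3 gives C(7,2) = 21. Together 37.
Add back pairs where two caps are both exceeded: 0 + 0 + 3 = 3.
By inclusion–exclusion the count is 45 − 37 + 3 = 11.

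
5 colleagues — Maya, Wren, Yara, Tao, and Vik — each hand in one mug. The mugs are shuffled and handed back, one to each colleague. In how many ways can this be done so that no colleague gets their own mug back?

44

Let Aᵢ be the assignments in which colleague i gets their own mug. We want the size of the complement of A₁∪…∪A_5.
By inclusion–exclusion this is Σ_{j=0}^{5} (−1)^j C(5,j)·(5−j)!.
Computing: 120 − 120 + 60 − 20 + 5 − 1 = 44.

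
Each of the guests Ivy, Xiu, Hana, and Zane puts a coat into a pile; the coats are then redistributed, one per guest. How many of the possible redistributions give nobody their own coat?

Let Aᵢ be the assignments in which guest i gets their own coat. We want the size of the complement of A₁∪…∪A_4.
By inclusion–exclusion this is Σ_{j=0}^{4} (−1)^j C(4,j)·(4−j)!.
Computing: 24 − 24 + 12 − 4 + 1 = 9.

9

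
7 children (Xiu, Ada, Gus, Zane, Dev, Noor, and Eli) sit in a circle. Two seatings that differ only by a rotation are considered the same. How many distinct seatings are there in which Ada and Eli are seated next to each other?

240

Glue Ada and Eli into a block (2 internal orders). Seating 6 units around a circle gives (5)! arrangements.
So 2 × (5)! = 2 × 120 = 240.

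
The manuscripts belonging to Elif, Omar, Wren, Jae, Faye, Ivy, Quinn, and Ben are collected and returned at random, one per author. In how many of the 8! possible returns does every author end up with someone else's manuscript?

14833

This is the derangement count D_8: permutations of 8 items with no fixed point.
By inclusion–exclusion this is Σ_{j=0}^{8} (−1)^j C(8,j)·(8−j)!.
Computing: 40320 − 40320 + 20160 − 6720 + 1680 − 336 + 56 − 8 + 1 = 14833.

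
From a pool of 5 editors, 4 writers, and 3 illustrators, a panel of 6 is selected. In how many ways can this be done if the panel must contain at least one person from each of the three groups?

Total 6-person selections from all 12: C(12,6) = 924.
Selections missing a whole group: no editors → C(7,6) = 7; no writers → C(8,6) = 28; no illustrators → C(9,6) = 84.
Add back selections omitting two groups (i.e. drawn from a single group): C(5,6) + C(4,6) + C(3,6) = 0.
By inclusion–exclusion: 924 − 119 + 0 = 805.

805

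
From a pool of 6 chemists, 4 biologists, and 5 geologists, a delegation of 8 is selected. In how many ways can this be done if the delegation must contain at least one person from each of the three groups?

6216

Total 8-person selections from all 15: C(15,8) = 6435.
Subtract selections that omit an entire group: no chemists → C(9,8) = 9; no biologists → C(11,8) = 165; no geologists → C(10,8) = 45.
Add back selections omitting two groups (i.e. drawn from a single group): C(6,8) + C(4,8) + C(5,8) = 0.
By inclusion–exclusion: 6435 − 219 + 0 = 6216.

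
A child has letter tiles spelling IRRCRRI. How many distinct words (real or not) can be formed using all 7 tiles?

IRRCRRI has 7 letters with I appearing twice and R appearing 4 times.
The number of distinct arrangements is 7!/(4!·2!) = 5040/48 = 105.

105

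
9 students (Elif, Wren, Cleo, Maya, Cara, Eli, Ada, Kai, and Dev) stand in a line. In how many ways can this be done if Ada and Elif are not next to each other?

There are 9! = 362880 arrangements in all. If Ada and Elif are adjacent, merging them into one block gives 2·(8)! = 80640 arrangements.
Complementary counting: 362880 − 80640 = 282240.

282240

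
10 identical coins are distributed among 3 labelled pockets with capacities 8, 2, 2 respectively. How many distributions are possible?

6

Without the upper bounds there are C(12,2) = 66 ways to split 10 among 3 pockets.
Subtract solutions that violate a single cap (substitute x_i' = x_i − (cap_i+1)): x_1 ≥ 9 gives C(3,2) = 3; x_2 ≥ 3 gives C(9,2) = 36; x_3 ≥ 3 gives C(9,2) = 36. Together 75.
Add back pairs where two caps are both exceeded: 0 + 0 + 15 = 15.
By inclusion–exclusion the count is 66 − 75 + 15 = 6.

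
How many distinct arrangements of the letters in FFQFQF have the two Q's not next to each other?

10

There are 6!/(4!·2!) = 15 arrangements of FFQFQF in total.
Arrangements with the Q's together: treat QQ as one letter, giving (5)!/(4!) = 5.
Hence 15 − 5 = 10.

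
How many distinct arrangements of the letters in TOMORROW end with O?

Fix O in the last position and arrange the remaining 7 letters.
Those 7 letters have O appearing twice and R appearing twice, giving (7)!/(2!·2!) = 1260.

1260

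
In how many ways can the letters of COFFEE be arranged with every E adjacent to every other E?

Treat the 2 copies of E as a single block. The multiset to arrange is then {EE, C, F, F, O}, 5 items in all.
That gives (5)!/(2!) = 60 arrangements.

60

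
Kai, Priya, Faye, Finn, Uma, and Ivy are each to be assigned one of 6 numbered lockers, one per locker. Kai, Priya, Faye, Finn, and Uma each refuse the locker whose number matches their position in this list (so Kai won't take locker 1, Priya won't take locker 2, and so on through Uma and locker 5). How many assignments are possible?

Let Aᵢ (for 1 ≤ i ≤ 5) be the placements that put person i in their forbidden locker. Any j of these fix j positions, leaving (6−j)! ways to fill the rest, and there are C(5,j) ways to pick which j.
By inclusion–exclusion, the number of valid placements is Σ_{j=0}^{5} (−1)^j C(5,j)·(6−j)!.
Computing: 720 − 600 + 240 − 60 + 10 − 1 = 309.

309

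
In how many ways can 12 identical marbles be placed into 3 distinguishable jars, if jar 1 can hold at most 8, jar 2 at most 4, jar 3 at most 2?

6

By stars and bars, unrestricted non-negative solutions to x_1+…+x_3 = 12 number C(12+2,2) = 91.
Subtract solutions that violate a single cap (substitute x_i' = x_i − (cap_i+1)): x_1 ≥ 9 gives C(5,2) = 10; x_2 ≥ 5 gives C(9,2) = 36; x_3 ≥ 3 gives C(11,2) = 55. Together 101.
Add back pairs where two caps are both exceeded: 0 + 1 + 15 = 16.
By inclusion–exclusion the count is 91 − 101 + 16 = 6.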